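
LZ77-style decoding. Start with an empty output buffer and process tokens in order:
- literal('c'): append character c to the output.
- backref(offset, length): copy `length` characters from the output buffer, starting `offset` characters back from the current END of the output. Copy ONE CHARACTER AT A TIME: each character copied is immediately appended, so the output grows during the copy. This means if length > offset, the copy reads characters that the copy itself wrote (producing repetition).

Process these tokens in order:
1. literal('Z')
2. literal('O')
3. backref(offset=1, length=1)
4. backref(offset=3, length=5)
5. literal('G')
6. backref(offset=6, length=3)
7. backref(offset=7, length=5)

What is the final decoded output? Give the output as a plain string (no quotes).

Answer: ZOOZOOZOGZOOOZOGZ

Derivation:
Token 1: literal('Z'). Output: "Z"
Token 2: literal('O'). Output: "ZO"
Token 3: backref(off=1, len=1). Copied 'O' from pos 1. Output: "ZOO"
Token 4: backref(off=3, len=5) (overlapping!). Copied 'ZOOZO' from pos 0. Output: "ZOOZOOZO"
Token 5: literal('G'). Output: "ZOOZOOZOG"
Token 6: backref(off=6, len=3). Copied 'ZOO' from pos 3. Output: "ZOOZOOZOGZOO"
Token 7: backref(off=7, len=5). Copied 'OZOGZ' from pos 5. Output: "ZOOZOOZOGZOOOZOGZ"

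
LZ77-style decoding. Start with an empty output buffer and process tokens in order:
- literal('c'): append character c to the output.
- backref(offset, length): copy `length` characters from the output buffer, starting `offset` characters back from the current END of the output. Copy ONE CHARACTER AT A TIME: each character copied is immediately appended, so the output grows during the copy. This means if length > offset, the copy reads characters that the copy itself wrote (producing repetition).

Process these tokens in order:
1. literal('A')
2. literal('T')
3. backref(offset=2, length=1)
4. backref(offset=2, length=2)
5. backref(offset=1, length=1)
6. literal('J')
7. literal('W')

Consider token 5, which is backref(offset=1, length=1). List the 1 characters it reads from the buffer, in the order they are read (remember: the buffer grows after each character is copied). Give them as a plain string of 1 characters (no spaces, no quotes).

Token 1: literal('A'). Output: "A"
Token 2: literal('T'). Output: "AT"
Token 3: backref(off=2, len=1). Copied 'A' from pos 0. Output: "ATA"
Token 4: backref(off=2, len=2). Copied 'TA' from pos 1. Output: "ATATA"
Token 5: backref(off=1, len=1). Buffer before: "ATATA" (len 5)
  byte 1: read out[4]='A', append. Buffer now: "ATATAA"

Answer: A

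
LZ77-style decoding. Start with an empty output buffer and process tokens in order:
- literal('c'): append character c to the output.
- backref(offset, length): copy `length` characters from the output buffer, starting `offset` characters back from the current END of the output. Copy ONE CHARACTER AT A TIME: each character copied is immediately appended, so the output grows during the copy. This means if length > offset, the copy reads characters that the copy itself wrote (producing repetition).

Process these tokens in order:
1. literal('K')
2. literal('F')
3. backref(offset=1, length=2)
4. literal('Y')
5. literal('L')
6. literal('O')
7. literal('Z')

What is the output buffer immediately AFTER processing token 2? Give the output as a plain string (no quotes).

Answer: KF

Derivation:
Token 1: literal('K'). Output: "K"
Token 2: literal('F'). Output: "KF"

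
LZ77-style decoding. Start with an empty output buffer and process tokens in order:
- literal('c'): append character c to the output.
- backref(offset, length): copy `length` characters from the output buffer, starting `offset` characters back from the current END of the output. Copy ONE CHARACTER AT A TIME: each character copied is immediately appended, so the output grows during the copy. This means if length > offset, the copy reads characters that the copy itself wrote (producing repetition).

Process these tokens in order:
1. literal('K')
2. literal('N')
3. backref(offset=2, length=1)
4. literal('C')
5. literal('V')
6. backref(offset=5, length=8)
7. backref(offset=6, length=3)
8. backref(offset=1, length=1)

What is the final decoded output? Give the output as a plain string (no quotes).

Token 1: literal('K'). Output: "K"
Token 2: literal('N'). Output: "KN"
Token 3: backref(off=2, len=1). Copied 'K' from pos 0. Output: "KNK"
Token 4: literal('C'). Output: "KNKC"
Token 5: literal('V'). Output: "KNKCV"
Token 6: backref(off=5, len=8) (overlapping!). Copied 'KNKCVKNK' from pos 0. Output: "KNKCVKNKCVKNK"
Token 7: backref(off=6, len=3). Copied 'KCV' from pos 7. Output: "KNKCVKNKCVKNKKCV"
Token 8: backref(off=1, len=1). Copied 'V' from pos 15. Output: "KNKCVKNKCVKNKKCVV"

Answer: KNKCVKNKCVKNKKCVV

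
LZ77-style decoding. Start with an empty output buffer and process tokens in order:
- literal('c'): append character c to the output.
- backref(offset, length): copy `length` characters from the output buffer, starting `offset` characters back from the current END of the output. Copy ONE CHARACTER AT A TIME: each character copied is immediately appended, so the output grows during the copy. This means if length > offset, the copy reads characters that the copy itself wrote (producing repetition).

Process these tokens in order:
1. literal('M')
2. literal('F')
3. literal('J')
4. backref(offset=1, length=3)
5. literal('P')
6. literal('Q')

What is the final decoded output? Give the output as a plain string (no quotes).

Answer: MFJJJJPQ

Derivation:
Token 1: literal('M'). Output: "M"
Token 2: literal('F'). Output: "MF"
Token 3: literal('J'). Output: "MFJ"
Token 4: backref(off=1, len=3) (overlapping!). Copied 'JJJ' from pos 2. Output: "MFJJJJ"
Token 5: literal('P'). Output: "MFJJJJP"
Token 6: literal('Q'). Output: "MFJJJJPQ"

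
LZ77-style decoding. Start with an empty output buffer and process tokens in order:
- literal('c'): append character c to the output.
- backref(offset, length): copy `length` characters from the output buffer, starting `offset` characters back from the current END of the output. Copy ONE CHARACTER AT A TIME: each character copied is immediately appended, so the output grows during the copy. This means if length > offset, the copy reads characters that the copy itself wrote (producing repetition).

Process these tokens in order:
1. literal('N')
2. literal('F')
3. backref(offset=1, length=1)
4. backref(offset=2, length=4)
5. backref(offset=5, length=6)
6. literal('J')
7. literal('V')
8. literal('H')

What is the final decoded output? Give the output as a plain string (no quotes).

Token 1: literal('N'). Output: "N"
Token 2: literal('F'). Output: "NF"
Token 3: backref(off=1, len=1). Copied 'F' from pos 1. Output: "NFF"
Token 4: backref(off=2, len=4) (overlapping!). Copied 'FFFF' from pos 1. Output: "NFFFFFF"
Token 5: backref(off=5, len=6) (overlapping!). Copied 'FFFFFF' from pos 2. Output: "NFFFFFFFFFFFF"
Token 6: literal('J'). Output: "NFFFFFFFFFFFFJ"
Token 7: literal('V'). Output: "NFFFFFFFFFFFFJV"
Token 8: literal('H'). Output: "NFFFFFFFFFFFFJVH"

Answer: NFFFFFFFFFFFFJVH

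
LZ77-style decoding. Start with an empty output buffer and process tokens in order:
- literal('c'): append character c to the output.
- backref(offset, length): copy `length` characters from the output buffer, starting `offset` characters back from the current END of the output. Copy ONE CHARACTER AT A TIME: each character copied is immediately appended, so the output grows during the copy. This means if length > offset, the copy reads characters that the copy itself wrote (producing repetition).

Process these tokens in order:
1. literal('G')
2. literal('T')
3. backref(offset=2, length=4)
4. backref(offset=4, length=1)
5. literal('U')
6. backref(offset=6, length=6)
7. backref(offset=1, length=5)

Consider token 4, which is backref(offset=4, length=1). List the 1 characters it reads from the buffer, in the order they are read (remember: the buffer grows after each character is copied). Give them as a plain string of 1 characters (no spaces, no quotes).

Token 1: literal('G'). Output: "G"
Token 2: literal('T'). Output: "GT"
Token 3: backref(off=2, len=4) (overlapping!). Copied 'GTGT' from pos 0. Output: "GTGTGT"
Token 4: backref(off=4, len=1). Buffer before: "GTGTGT" (len 6)
  byte 1: read out[2]='G', append. Buffer now: "GTGTGTG"

Answer: G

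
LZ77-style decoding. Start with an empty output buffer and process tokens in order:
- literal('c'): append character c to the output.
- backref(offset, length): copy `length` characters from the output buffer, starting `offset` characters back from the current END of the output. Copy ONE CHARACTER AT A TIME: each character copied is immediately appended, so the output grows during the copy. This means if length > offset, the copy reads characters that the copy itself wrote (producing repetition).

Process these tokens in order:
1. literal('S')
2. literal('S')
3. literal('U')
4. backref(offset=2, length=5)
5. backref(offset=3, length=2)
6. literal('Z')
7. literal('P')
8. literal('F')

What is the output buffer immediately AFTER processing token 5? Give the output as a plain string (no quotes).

Answer: SSUSUSUSSU

Derivation:
Token 1: literal('S'). Output: "S"
Token 2: literal('S'). Output: "SS"
Token 3: literal('U'). Output: "SSU"
Token 4: backref(off=2, len=5) (overlapping!). Copied 'SUSUS' from pos 1. Output: "SSUSUSUS"
Token 5: backref(off=3, len=2). Copied 'SU' from pos 5. Output: "SSUSUSUSSU"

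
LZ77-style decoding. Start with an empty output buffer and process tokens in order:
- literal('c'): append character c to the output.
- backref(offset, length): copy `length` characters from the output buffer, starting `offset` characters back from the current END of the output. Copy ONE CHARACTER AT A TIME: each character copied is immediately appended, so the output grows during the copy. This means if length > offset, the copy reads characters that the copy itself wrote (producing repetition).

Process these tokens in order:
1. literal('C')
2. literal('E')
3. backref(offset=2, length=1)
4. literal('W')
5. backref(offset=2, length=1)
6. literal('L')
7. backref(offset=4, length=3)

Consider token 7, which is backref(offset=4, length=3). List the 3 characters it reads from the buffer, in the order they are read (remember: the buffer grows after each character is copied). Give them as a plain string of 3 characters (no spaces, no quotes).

Token 1: literal('C'). Output: "C"
Token 2: literal('E'). Output: "CE"
Token 3: backref(off=2, len=1). Copied 'C' from pos 0. Output: "CEC"
Token 4: literal('W'). Output: "CECW"
Token 5: backref(off=2, len=1). Copied 'C' from pos 2. Output: "CECWC"
Token 6: literal('L'). Output: "CECWCL"
Token 7: backref(off=4, len=3). Buffer before: "CECWCL" (len 6)
  byte 1: read out[2]='C', append. Buffer now: "CECWCLC"
  byte 2: read out[3]='W', append. Buffer now: "CECWCLCW"
  byte 3: read out[4]='C', append. Buffer now: "CECWCLCWC"

Answer: CWC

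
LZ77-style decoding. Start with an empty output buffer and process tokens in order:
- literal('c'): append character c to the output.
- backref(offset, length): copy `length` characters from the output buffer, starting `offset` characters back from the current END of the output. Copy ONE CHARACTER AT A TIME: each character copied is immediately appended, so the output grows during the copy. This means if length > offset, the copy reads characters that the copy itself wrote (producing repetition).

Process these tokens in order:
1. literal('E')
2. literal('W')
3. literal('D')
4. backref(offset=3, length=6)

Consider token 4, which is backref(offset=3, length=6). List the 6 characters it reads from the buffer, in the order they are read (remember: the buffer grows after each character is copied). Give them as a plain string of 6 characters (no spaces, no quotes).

Token 1: literal('E'). Output: "E"
Token 2: literal('W'). Output: "EW"
Token 3: literal('D'). Output: "EWD"
Token 4: backref(off=3, len=6). Buffer before: "EWD" (len 3)
  byte 1: read out[0]='E', append. Buffer now: "EWDE"
  byte 2: read out[1]='W', append. Buffer now: "EWDEW"
  byte 3: read out[2]='D', append. Buffer now: "EWDEWD"
  byte 4: read out[3]='E', append. Buffer now: "EWDEWDE"
  byte 5: read out[4]='W', append. Buffer now: "EWDEWDEW"
  byte 6: read out[5]='D', append. Buffer now: "EWDEWDEWD"

Answer: EWDEWD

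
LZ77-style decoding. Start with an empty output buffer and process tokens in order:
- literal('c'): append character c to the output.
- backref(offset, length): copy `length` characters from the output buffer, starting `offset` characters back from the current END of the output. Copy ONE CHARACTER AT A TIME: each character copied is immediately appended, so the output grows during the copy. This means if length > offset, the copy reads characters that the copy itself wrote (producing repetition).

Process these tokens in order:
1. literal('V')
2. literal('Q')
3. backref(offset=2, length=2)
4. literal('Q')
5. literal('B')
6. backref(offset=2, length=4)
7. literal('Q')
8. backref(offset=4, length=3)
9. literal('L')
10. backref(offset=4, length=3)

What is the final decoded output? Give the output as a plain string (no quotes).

Token 1: literal('V'). Output: "V"
Token 2: literal('Q'). Output: "VQ"
Token 3: backref(off=2, len=2). Copied 'VQ' from pos 0. Output: "VQVQ"
Token 4: literal('Q'). Output: "VQVQQ"
Token 5: literal('B'). Output: "VQVQQB"
Token 6: backref(off=2, len=4) (overlapping!). Copied 'QBQB' from pos 4. Output: "VQVQQBQBQB"
Token 7: literal('Q'). Output: "VQVQQBQBQBQ"
Token 8: backref(off=4, len=3). Copied 'BQB' from pos 7. Output: "VQVQQBQBQBQBQB"
Token 9: literal('L'). Output: "VQVQQBQBQBQBQBL"
Token 10: backref(off=4, len=3). Copied 'BQB' from pos 11. Output: "VQVQQBQBQBQBQBLBQB"

Answer: VQVQQBQBQBQBQBLBQB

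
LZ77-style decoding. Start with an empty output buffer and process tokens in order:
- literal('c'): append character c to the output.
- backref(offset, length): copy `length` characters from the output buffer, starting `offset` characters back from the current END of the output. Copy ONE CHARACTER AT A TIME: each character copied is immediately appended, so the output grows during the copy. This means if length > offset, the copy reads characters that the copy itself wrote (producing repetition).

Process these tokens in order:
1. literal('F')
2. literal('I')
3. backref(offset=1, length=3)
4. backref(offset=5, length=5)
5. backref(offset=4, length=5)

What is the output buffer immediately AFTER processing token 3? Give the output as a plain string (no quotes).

Answer: FIIII

Derivation:
Token 1: literal('F'). Output: "F"
Token 2: literal('I'). Output: "FI"
Token 3: backref(off=1, len=3) (overlapping!). Copied 'III' from pos 1. Output: "FIIII"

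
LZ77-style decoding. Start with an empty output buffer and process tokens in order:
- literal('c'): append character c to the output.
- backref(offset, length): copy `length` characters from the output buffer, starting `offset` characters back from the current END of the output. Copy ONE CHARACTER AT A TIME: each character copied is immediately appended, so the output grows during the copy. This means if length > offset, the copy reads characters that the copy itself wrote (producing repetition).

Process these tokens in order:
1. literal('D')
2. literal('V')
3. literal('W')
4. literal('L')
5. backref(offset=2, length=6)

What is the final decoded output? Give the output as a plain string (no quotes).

Token 1: literal('D'). Output: "D"
Token 2: literal('V'). Output: "DV"
Token 3: literal('W'). Output: "DVW"
Token 4: literal('L'). Output: "DVWL"
Token 5: backref(off=2, len=6) (overlapping!). Copied 'WLWLWL' from pos 2. Output: "DVWLWLWLWL"

Answer: DVWLWLWLWL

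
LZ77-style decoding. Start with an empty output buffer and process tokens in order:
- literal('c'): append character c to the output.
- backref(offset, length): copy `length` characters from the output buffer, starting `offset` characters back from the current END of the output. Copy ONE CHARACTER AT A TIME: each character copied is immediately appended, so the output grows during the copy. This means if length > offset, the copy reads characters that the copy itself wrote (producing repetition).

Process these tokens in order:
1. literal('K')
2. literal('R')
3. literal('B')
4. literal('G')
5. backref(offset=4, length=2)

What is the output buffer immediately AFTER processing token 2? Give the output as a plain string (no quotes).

Token 1: literal('K'). Output: "K"
Token 2: literal('R'). Output: "KR"

Answer: KR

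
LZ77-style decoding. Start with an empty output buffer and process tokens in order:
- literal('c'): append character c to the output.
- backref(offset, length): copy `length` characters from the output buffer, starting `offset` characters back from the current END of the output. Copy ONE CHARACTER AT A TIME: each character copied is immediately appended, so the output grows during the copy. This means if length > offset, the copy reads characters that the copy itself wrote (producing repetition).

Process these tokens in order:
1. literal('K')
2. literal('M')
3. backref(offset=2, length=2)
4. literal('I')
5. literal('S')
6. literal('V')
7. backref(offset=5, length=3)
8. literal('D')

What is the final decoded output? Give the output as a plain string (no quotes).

Token 1: literal('K'). Output: "K"
Token 2: literal('M'). Output: "KM"
Token 3: backref(off=2, len=2). Copied 'KM' from pos 0. Output: "KMKM"
Token 4: literal('I'). Output: "KMKMI"
Token 5: literal('S'). Output: "KMKMIS"
Token 6: literal('V'). Output: "KMKMISV"
Token 7: backref(off=5, len=3). Copied 'KMI' from pos 2. Output: "KMKMISVKMI"
Token 8: literal('D'). Output: "KMKMISVKMID"

Answer: KMKMISVKMID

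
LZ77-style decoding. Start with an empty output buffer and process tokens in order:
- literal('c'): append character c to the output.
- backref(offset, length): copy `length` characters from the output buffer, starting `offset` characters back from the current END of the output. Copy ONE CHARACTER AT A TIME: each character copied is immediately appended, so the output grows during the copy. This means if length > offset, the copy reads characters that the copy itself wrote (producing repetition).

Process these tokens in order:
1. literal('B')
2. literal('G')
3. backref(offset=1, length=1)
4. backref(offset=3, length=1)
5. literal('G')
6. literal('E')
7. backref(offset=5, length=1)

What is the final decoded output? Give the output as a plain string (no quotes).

Answer: BGGBGEG

Derivation:
Token 1: literal('B'). Output: "B"
Token 2: literal('G'). Output: "BG"
Token 3: backref(off=1, len=1). Copied 'G' from pos 1. Output: "BGG"
Token 4: backref(off=3, len=1). Copied 'B' from pos 0. Output: "BGGB"
Token 5: literal('G'). Output: "BGGBG"
Token 6: literal('E'). Output: "BGGBGE"
Token 7: backref(off=5, len=1). Copied 'G' from pos 1. Output: "BGGBGEG"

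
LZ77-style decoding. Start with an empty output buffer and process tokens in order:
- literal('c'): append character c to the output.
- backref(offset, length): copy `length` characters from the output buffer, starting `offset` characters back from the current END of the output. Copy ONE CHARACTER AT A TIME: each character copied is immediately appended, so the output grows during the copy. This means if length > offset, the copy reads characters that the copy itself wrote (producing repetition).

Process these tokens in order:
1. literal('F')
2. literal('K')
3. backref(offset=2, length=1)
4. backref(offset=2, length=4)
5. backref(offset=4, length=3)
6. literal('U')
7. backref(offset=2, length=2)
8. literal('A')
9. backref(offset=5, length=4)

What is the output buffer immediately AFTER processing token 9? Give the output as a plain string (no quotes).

Answer: FKFKFKFKFKUKUAKUKU

Derivation:
Token 1: literal('F'). Output: "F"
Token 2: literal('K'). Output: "FK"
Token 3: backref(off=2, len=1). Copied 'F' from pos 0. Output: "FKF"
Token 4: backref(off=2, len=4) (overlapping!). Copied 'KFKF' from pos 1. Output: "FKFKFKF"
Token 5: backref(off=4, len=3). Copied 'KFK' from pos 3. Output: "FKFKFKFKFK"
Token 6: literal('U'). Output: "FKFKFKFKFKU"
Token 7: backref(off=2, len=2). Copied 'KU' from pos 9. Output: "FKFKFKFKFKUKU"
Token 8: literal('A'). Output: "FKFKFKFKFKUKUA"
Token 9: backref(off=5, len=4). Copied 'KUKU' from pos 9. Output: "FKFKFKFKFKUKUAKUKU"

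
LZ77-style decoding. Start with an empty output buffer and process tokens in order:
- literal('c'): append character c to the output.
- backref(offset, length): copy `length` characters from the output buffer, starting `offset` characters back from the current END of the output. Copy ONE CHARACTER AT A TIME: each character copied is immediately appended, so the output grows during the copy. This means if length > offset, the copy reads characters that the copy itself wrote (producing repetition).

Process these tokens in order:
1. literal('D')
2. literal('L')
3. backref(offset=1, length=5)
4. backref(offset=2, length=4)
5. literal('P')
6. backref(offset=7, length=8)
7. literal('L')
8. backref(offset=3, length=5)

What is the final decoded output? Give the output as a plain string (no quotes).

Answer: DLLLLLLLLLLPLLLLLLPLLPLLPL

Derivation:
Token 1: literal('D'). Output: "D"
Token 2: literal('L'). Output: "DL"
Token 3: backref(off=1, len=5) (overlapping!). Copied 'LLLLL' from pos 1. Output: "DLLLLLL"
Token 4: backref(off=2, len=4) (overlapping!). Copied 'LLLL' from pos 5. Output: "DLLLLLLLLLL"
Token 5: literal('P'). Output: "DLLLLLLLLLLP"
Token 6: backref(off=7, len=8) (overlapping!). Copied 'LLLLLLPL' from pos 5. Output: "DLLLLLLLLLLPLLLLLLPL"
Token 7: literal('L'). Output: "DLLLLLLLLLLPLLLLLLPLL"
Token 8: backref(off=3, len=5) (overlapping!). Copied 'PLLPL' from pos 18. Output: "DLLLLLLLLLLPLLLLLLPLLPLLPL"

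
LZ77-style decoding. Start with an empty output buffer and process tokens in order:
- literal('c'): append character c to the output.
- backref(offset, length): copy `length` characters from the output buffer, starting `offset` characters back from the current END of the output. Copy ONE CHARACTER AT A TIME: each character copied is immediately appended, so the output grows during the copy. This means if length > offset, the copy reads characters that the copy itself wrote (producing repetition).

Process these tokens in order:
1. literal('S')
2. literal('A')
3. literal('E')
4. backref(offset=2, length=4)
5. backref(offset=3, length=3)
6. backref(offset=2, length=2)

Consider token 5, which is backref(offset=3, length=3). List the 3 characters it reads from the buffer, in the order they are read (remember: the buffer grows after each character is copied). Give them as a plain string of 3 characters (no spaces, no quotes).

Answer: EAE

Derivation:
Token 1: literal('S'). Output: "S"
Token 2: literal('A'). Output: "SA"
Token 3: literal('E'). Output: "SAE"
Token 4: backref(off=2, len=4) (overlapping!). Copied 'AEAE' from pos 1. Output: "SAEAEAE"
Token 5: backref(off=3, len=3). Buffer before: "SAEAEAE" (len 7)
  byte 1: read out[4]='E', append. Buffer now: "SAEAEAEE"
  byte 2: read out[5]='A', append. Buffer now: "SAEAEAEEA"
  byte 3: read out[6]='E', append. Buffer now: "SAEAEAEEAE"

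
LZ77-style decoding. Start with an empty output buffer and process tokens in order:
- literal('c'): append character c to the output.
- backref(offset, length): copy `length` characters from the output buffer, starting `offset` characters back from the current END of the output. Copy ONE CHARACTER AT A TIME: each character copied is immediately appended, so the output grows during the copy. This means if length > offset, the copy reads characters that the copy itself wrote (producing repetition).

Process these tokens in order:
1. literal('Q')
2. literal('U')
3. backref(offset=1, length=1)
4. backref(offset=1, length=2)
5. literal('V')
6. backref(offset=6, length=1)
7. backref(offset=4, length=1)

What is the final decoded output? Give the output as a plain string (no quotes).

Token 1: literal('Q'). Output: "Q"
Token 2: literal('U'). Output: "QU"
Token 3: backref(off=1, len=1). Copied 'U' from pos 1. Output: "QUU"
Token 4: backref(off=1, len=2) (overlapping!). Copied 'UU' from pos 2. Output: "QUUUU"
Token 5: literal('V'). Output: "QUUUUV"
Token 6: backref(off=6, len=1). Copied 'Q' from pos 0. Output: "QUUUUVQ"
Token 7: backref(off=4, len=1). Copied 'U' from pos 3. Output: "QUUUUVQU"

Answer: QUUUUVQU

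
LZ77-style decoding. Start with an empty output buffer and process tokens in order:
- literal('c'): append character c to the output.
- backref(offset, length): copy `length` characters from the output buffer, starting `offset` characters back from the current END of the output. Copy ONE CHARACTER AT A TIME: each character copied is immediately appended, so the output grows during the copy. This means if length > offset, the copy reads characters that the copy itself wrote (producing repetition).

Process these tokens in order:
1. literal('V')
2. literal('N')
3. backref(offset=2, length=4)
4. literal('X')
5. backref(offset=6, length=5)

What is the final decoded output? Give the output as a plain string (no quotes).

Token 1: literal('V'). Output: "V"
Token 2: literal('N'). Output: "VN"
Token 3: backref(off=2, len=4) (overlapping!). Copied 'VNVN' from pos 0. Output: "VNVNVN"
Token 4: literal('X'). Output: "VNVNVNX"
Token 5: backref(off=6, len=5). Copied 'NVNVN' from pos 1. Output: "VNVNVNXNVNVN"

Answer: VNVNVNXNVNVN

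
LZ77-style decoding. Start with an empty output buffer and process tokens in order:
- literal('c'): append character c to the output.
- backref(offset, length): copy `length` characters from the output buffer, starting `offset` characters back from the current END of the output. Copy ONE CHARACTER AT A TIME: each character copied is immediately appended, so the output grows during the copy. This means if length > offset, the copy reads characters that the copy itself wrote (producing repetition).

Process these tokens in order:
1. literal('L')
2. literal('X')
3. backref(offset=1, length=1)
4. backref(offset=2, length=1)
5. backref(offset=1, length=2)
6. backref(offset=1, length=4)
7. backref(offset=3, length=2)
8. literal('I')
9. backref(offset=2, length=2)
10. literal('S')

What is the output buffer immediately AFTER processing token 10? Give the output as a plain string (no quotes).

Token 1: literal('L'). Output: "L"
Token 2: literal('X'). Output: "LX"
Token 3: backref(off=1, len=1). Copied 'X' from pos 1. Output: "LXX"
Token 4: backref(off=2, len=1). Copied 'X' from pos 1. Output: "LXXX"
Token 5: backref(off=1, len=2) (overlapping!). Copied 'XX' from pos 3. Output: "LXXXXX"
Token 6: backref(off=1, len=4) (overlapping!). Copied 'XXXX' from pos 5. Output: "LXXXXXXXXX"
Token 7: backref(off=3, len=2). Copied 'XX' from pos 7. Output: "LXXXXXXXXXXX"
Token 8: literal('I'). Output: "LXXXXXXXXXXXI"
Token 9: backref(off=2, len=2). Copied 'XI' from pos 11. Output: "LXXXXXXXXXXXIXI"
Token 10: literal('S'). Output: "LXXXXXXXXXXXIXIS"

Answer: LXXXXXXXXXXXIXIS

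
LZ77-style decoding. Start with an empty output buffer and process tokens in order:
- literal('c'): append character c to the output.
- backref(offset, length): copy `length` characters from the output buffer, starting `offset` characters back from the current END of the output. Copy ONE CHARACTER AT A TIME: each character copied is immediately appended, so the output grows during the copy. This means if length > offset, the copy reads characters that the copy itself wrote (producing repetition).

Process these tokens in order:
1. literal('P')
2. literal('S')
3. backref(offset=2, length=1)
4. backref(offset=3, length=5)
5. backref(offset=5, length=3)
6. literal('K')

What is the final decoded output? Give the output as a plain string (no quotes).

Token 1: literal('P'). Output: "P"
Token 2: literal('S'). Output: "PS"
Token 3: backref(off=2, len=1). Copied 'P' from pos 0. Output: "PSP"
Token 4: backref(off=3, len=5) (overlapping!). Copied 'PSPPS' from pos 0. Output: "PSPPSPPS"
Token 5: backref(off=5, len=3). Copied 'PSP' from pos 3. Output: "PSPPSPPSPSP"
Token 6: literal('K'). Output: "PSPPSPPSPSPK"

Answer: PSPPSPPSPSPK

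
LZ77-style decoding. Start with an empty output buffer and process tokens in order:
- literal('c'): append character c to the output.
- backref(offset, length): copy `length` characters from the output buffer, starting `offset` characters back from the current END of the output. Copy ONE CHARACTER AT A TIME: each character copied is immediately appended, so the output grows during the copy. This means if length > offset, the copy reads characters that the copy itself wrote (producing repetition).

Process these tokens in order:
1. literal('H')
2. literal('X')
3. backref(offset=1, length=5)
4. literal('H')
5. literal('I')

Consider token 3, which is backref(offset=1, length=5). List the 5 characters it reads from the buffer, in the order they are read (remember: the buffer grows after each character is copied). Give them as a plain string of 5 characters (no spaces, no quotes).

Answer: XXXXX

Derivation:
Token 1: literal('H'). Output: "H"
Token 2: literal('X'). Output: "HX"
Token 3: backref(off=1, len=5). Buffer before: "HX" (len 2)
  byte 1: read out[1]='X', append. Buffer now: "HXX"
  byte 2: read out[2]='X', append. Buffer now: "HXXX"
  byte 3: read out[3]='X', append. Buffer now: "HXXXX"
  byte 4: read out[4]='X', append. Buffer now: "HXXXXX"
  byte 5: read out[5]='X', append. Buffer now: "HXXXXXX"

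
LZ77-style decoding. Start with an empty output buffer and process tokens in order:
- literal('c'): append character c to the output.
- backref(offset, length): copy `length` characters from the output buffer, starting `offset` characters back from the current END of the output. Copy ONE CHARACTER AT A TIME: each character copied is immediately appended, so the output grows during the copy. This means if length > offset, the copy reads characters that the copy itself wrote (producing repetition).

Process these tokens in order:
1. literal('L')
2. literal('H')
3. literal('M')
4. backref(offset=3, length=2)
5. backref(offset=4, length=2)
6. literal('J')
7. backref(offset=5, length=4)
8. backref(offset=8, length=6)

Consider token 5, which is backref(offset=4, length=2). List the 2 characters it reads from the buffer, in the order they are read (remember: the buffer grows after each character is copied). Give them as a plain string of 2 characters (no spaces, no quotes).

Answer: HM

Derivation:
Token 1: literal('L'). Output: "L"
Token 2: literal('H'). Output: "LH"
Token 3: literal('M'). Output: "LHM"
Token 4: backref(off=3, len=2). Copied 'LH' from pos 0. Output: "LHMLH"
Token 5: backref(off=4, len=2). Buffer before: "LHMLH" (len 5)
  byte 1: read out[1]='H', append. Buffer now: "LHMLHH"
  byte 2: read out[2]='M', append. Buffer now: "LHMLHHM"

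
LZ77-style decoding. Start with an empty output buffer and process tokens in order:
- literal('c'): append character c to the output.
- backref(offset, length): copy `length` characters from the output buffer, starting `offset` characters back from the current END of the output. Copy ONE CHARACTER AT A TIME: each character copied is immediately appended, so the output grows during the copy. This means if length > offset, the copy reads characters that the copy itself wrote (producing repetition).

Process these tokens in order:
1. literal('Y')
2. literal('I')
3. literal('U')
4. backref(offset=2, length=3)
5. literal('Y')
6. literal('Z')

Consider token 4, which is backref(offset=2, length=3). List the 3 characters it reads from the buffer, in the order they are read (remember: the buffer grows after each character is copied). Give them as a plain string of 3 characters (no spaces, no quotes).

Answer: IUI

Derivation:
Token 1: literal('Y'). Output: "Y"
Token 2: literal('I'). Output: "YI"
Token 3: literal('U'). Output: "YIU"
Token 4: backref(off=2, len=3). Buffer before: "YIU" (len 3)
  byte 1: read out[1]='I', append. Buffer now: "YIUI"
  byte 2: read out[2]='U', append. Buffer now: "YIUIU"
  byte 3: read out[3]='I', append. Buffer now: "YIUIUI"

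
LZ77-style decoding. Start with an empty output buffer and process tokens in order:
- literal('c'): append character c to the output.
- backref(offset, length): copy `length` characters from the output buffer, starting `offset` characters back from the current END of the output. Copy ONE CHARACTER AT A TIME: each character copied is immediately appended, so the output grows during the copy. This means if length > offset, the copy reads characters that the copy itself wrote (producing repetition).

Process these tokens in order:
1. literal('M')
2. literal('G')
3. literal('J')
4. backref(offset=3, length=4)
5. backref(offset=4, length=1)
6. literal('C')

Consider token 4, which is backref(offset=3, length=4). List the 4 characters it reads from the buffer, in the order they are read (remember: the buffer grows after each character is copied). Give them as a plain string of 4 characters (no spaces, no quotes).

Token 1: literal('M'). Output: "M"
Token 2: literal('G'). Output: "MG"
Token 3: literal('J'). Output: "MGJ"
Token 4: backref(off=3, len=4). Buffer before: "MGJ" (len 3)
  byte 1: read out[0]='M', append. Buffer now: "MGJM"
  byte 2: read out[1]='G', append. Buffer now: "MGJMG"
  byte 3: read out[2]='J', append. Buffer now: "MGJMGJ"
  byte 4: read out[3]='M', append. Buffer now: "MGJMGJM"

Answer: MGJM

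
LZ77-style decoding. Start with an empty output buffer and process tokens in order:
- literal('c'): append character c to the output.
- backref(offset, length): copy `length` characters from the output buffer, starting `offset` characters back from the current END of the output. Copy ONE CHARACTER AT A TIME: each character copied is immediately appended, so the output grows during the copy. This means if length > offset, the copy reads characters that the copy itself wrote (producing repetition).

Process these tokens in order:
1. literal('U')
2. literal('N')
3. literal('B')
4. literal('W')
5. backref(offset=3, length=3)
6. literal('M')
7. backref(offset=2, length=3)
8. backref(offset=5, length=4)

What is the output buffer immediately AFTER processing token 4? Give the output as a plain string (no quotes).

Token 1: literal('U'). Output: "U"
Token 2: literal('N'). Output: "UN"
Token 3: literal('B'). Output: "UNB"
Token 4: literal('W'). Output: "UNBW"

Answer: UNBW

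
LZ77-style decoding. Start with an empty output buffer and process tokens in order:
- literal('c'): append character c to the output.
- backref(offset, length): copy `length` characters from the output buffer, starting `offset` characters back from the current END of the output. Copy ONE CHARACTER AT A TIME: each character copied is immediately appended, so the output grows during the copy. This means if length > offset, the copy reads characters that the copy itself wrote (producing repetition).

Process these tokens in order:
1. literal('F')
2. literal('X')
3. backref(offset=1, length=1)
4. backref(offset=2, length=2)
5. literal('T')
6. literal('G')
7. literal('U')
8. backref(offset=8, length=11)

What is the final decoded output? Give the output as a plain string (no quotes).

Answer: FXXXXTGUFXXXXTGUFXX

Derivation:
Token 1: literal('F'). Output: "F"
Token 2: literal('X'). Output: "FX"
Token 3: backref(off=1, len=1). Copied 'X' from pos 1. Output: "FXX"
Token 4: backref(off=2, len=2). Copied 'XX' from pos 1. Output: "FXXXX"
Token 5: literal('T'). Output: "FXXXXT"
Token 6: literal('G'). Output: "FXXXXTG"
Token 7: literal('U'). Output: "FXXXXTGU"
Token 8: backref(off=8, len=11) (overlapping!). Copied 'FXXXXTGUFXX' from pos 0. Output: "FXXXXTGUFXXXXTGUFXX"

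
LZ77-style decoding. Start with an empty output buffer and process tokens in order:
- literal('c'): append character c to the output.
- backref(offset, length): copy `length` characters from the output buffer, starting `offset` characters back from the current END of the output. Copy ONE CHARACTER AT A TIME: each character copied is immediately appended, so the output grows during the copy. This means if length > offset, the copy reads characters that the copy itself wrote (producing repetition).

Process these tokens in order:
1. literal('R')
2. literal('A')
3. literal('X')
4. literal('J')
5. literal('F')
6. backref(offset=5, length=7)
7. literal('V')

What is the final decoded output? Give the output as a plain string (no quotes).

Token 1: literal('R'). Output: "R"
Token 2: literal('A'). Output: "RA"
Token 3: literal('X'). Output: "RAX"
Token 4: literal('J'). Output: "RAXJ"
Token 5: literal('F'). Output: "RAXJF"
Token 6: backref(off=5, len=7) (overlapping!). Copied 'RAXJFRA' from pos 0. Output: "RAXJFRAXJFRA"
Token 7: literal('V'). Output: "RAXJFRAXJFRAV"

Answer: RAXJFRAXJFRAV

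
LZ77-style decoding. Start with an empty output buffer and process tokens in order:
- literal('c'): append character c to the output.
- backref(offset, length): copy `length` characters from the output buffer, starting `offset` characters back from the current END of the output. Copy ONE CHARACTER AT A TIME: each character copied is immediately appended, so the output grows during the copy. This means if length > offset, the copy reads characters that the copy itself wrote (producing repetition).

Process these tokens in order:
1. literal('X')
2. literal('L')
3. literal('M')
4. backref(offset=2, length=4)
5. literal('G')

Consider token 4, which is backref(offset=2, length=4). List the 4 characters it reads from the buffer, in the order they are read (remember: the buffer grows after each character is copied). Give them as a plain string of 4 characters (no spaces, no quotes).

Token 1: literal('X'). Output: "X"
Token 2: literal('L'). Output: "XL"
Token 3: literal('M'). Output: "XLM"
Token 4: backref(off=2, len=4). Buffer before: "XLM" (len 3)
  byte 1: read out[1]='L', append. Buffer now: "XLML"
  byte 2: read out[2]='M', append. Buffer now: "XLMLM"
  byte 3: read out[3]='L', append. Buffer now: "XLMLML"
  byte 4: read out[4]='M', append. Buffer now: "XLMLMLM"

Answer: LMLM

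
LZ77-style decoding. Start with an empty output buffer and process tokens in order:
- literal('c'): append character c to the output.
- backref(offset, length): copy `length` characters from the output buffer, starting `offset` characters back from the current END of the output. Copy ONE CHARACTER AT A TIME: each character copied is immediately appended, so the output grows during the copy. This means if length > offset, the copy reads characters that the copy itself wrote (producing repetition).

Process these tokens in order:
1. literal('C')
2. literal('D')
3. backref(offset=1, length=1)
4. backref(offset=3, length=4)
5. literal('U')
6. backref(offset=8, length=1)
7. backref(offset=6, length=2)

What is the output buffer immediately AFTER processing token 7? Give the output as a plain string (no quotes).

Answer: CDDCDDCUCCD

Derivation:
Token 1: literal('C'). Output: "C"
Token 2: literal('D'). Output: "CD"
Token 3: backref(off=1, len=1). Copied 'D' from pos 1. Output: "CDD"
Token 4: backref(off=3, len=4) (overlapping!). Copied 'CDDC' from pos 0. Output: "CDDCDDC"
Token 5: literal('U'). Output: "CDDCDDCU"
Token 6: backref(off=8, len=1). Copied 'C' from pos 0. Output: "CDDCDDCUC"
Token 7: backref(off=6, len=2). Copied 'CD' from pos 3. Output: "CDDCDDCUCCD"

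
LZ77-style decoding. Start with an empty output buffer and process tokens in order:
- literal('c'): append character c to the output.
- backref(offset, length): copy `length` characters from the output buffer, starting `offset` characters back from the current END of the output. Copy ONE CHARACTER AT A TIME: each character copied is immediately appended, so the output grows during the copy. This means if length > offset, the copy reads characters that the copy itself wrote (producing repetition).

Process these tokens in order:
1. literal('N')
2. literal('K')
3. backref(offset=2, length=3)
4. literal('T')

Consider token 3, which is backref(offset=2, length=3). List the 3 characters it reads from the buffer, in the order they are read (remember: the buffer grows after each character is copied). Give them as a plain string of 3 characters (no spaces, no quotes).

Token 1: literal('N'). Output: "N"
Token 2: literal('K'). Output: "NK"
Token 3: backref(off=2, len=3). Buffer before: "NK" (len 2)
  byte 1: read out[0]='N', append. Buffer now: "NKN"
  byte 2: read out[1]='K', append. Buffer now: "NKNK"
  byte 3: read out[2]='N', append. Buffer now: "NKNKN"

Answer: NKN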